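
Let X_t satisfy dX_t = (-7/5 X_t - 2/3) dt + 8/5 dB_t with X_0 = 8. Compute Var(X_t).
Var(X_t) = 32/35 - 32*exp(-14*t/5)/35

The variance V(t) = Var(X_t) satisfies V'(t) = 2 a V(t) + c^2 with V(0) = 0 (drift coefficient is linear in X, diffusion is constant). With a = -7/5, c = 8/5, the solution is
  V(t) = (c^2 / (2 a)) * (exp(2 a t) - 1)
       = ((8/5)^2 / (2*(-7/5))) * (exp((-14/5) t) - 1)
       = 32/35 - 32*exp(-14*t/5)/35.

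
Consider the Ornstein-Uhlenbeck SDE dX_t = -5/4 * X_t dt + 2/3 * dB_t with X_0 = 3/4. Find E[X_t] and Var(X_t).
E[X_t] = 3*exp(-5*t/4)/4; Var(X_t) = 8/45 - 8*exp(-5*t/2)/45

The OU SDE dX = -theta X dt + sigma dB admits the integrating factor exp(theta t): d(exp(theta t) X_t) = sigma exp(theta t) dB_t. Integrating from 0 to t:
  X_t = x_0 * exp(-theta t) + sigma * int_0^t exp(-theta (t-s)) dB_s.
The Itô integral has mean 0 and (by the Itô isometry) variance sigma^2 * int_0^t exp(-2 theta (t - s)) ds = sigma^2 * (1 - exp(-2 theta t)) / (2 theta).
With theta = 5/4, sigma = 2/3, x_0 = 3/4:
  E[X_t] = 3/4 * exp(-5/4 t) = 3*exp(-5*t/4)/4
  Var(X_t) = (2/3)^2 * (1 - exp(-2*5/4 t)) / (2 * 5/4) = 8/45 - 8*exp(-5*t/2)/45.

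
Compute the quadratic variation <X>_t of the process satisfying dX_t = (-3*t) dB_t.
<X>_t = 3*t^3

For an Itô process dX_t = a(t) dt + b(t) dB_t, the quadratic variation is <X>_t = int_0^t b(s)^2 ds (the drift term does not contribute). Here b(s) = -3*s, so
  b(s)^2 = 9*s^2.
Integrating from 0 to t:
  <X>_t = int_0^t (9*s^2) ds = 3*t^3.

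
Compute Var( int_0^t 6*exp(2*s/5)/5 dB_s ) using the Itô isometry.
Var = 9*exp(4*t/5)/5 - 9/5

The Itô integral of a deterministic integrand f(s) has mean 0 because each increment f(s) * (B_{s+ds} - B_s) has mean 0. By the Itô isometry:
  Var( int_0^t f(s) dB_s ) = E[ (int_0^t f(s) dB_s)^2 ] = int_0^t f(s)^2 ds.
Here f(s) = 6*exp(2*s/5)/5, so f(s)^2 = 36*exp(4*s/5)/25. Integrate:
  int_0^t (36*exp(4*s/5)/25) ds = 9*exp(4*t/5)/5 - 9/5.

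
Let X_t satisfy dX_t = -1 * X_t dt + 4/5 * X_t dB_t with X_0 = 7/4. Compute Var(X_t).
Var(X_t) = (49*exp(16*t/25) - 49)*exp(-2*t)/16

For GBM dX = mu X dt + sigma X dB with X_0 = x_0, apply Itô to Y = log X: dY = (mu - sigma^2/2) dt + sigma dB, so Y_t = log(x_0) + (mu - sigma^2/2) t + sigma B_t and hence X_t = x_0 * exp((mu - sigma^2/2) t + sigma B_t).
With mu = -1, sigma = 4/5, x_0 = 7/4, this gives:
  X_t = 7/4 * exp((-33/25) * t + (4/5) * B_t).
Since sigma*B_t ~ Normal(0, sigma^2 t), E[exp(sigma*B_t)] = exp(sigma^2 t / 2); so E[X_t] = x_0 * exp((mu - sigma^2/2) t) * exp(sigma^2 t / 2) = x_0 * exp(mu t) = 7*exp(-t)/4.
Var(X_t) = E[X_t^2] - (E[X_t])^2 = x_0^2 * exp(2 mu t) * (exp(sigma^2 t) - 1) = (49*exp(16*t/25) - 49)*exp(-2*t)/16.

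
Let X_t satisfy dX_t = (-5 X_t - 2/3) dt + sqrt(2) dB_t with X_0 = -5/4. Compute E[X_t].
E[X_t] = -2/15 - 67*exp(-5*t)/60

Taking expectations and using E[dB_t] = 0, the mean m(t) = E[X_t] satisfies the ODE m'(t) = a m(t) + b with m(0) = x_0. With a = -5, b = -2/3, x_0 = -5/4, the solution is
  m(t) = x_0 * exp(a t) + (b/a) * (exp(a t) - 1)
       = (-5/4) * exp((-5) t) + ((-2/3)/(-5)) * (exp((-5) t) - 1)
       = -2/15 - 67*exp(-5*t)/60.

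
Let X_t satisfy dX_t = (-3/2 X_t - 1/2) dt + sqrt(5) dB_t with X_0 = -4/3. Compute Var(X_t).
Var(X_t) = 5/3 - 5*exp(-3*t)/3

The variance V(t) = Var(X_t) satisfies V'(t) = 2 a V(t) + c^2 with V(0) = 0 (drift coefficient is linear in X, diffusion is constant). With a = -3/2, c = sqrt(5), the solution is
  V(t) = (c^2 / (2 a)) * (exp(2 a t) - 1)
       = (sqrt(5)^2 / (2*(-3/2))) * (exp((-3) t) - 1)
       = 5/3 - 5*exp(-3*t)/3.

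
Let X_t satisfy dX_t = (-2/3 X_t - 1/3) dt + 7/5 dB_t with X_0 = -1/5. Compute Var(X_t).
Var(X_t) = 147/100 - 147*exp(-4*t/3)/100

The variance V(t) = Var(X_t) satisfies V'(t) = 2 a V(t) + c^2 with V(0) = 0 (drift coefficient is linear in X, diffusion is constant). With a = -2/3, c = 7/5, the solution is
  V(t) = (c^2 / (2 a)) * (exp(2 a t) - 1)
       = ((7/5)^2 / (2*(-2/3))) * (exp((-4/3) t) - 1)
       = 147/100 - 147*exp(-4*t/3)/100.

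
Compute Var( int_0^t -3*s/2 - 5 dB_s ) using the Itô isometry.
Var = t*(3*t^2 + 30*t + 100)/4

The Itô integral of a deterministic integrand f(s) has mean 0 because each increment f(s) * (B_{s+ds} - B_s) has mean 0. By the Itô isometry:
  Var( int_0^t f(s) dB_s ) = E[ (int_0^t f(s) dB_s)^2 ] = int_0^t f(s)^2 ds.
Here f(s) = -3*s/2 - 5, so f(s)^2 = (3*s + 10)^2/4. Integrate:
  int_0^t ((3*s + 10)^2/4) ds = t*(3*t^2 + 30*t + 100)/4.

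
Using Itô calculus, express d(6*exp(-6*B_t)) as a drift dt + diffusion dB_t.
d(6*exp(-6*B_t)) = (108*exp(-6*B_t)) dt + (-36*exp(-6*B_t)) dB_t

Itô's formula for f(B_t) gives d f(B_t) = f'(B_t) dB_t + (1/2) f''(B_t) dt. Compute derivatives of f(x) = 6*exp(-6*x):
  f'(x)  = -36*exp(-6*x)
  f''(x) = 216*exp(-6*x)
Substitute x = B_t and multiply the f'' term by 1/2:
  drift     = (1/2) * (216*exp(-6*x)) evaluated at B_t = 108*exp(-6*B_t)
  diffusion = (-36*exp(-6*x)) evaluated at B_t = -36*exp(-6*B_t)
Therefore d(6*exp(-6*B_t)) = (108*exp(-6*B_t)) dt + (-36*exp(-6*B_t)) dB_t.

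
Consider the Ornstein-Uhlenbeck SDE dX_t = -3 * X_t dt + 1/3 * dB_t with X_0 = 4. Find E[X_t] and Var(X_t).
E[X_t] = 4*exp(-3*t); Var(X_t) = 1/54 - exp(-6*t)/54

The OU SDE dX = -theta X dt + sigma dB admits the integrating factor exp(theta t): d(exp(theta t) X_t) = sigma exp(theta t) dB_t. Integrating from 0 to t:
  X_t = x_0 * exp(-theta t) + sigma * int_0^t exp(-theta (t-s)) dB_s.
The Itô integral has mean 0 and (by the Itô isometry) variance sigma^2 * int_0^t exp(-2 theta (t - s)) ds = sigma^2 * (1 - exp(-2 theta t)) / (2 theta).
With theta = 3, sigma = 1/3, x_0 = 4:
  E[X_t] = 4 * exp(-3 t) = 4*exp(-3*t)
  Var(X_t) = (1/3)^2 * (1 - exp(-2*3 t)) / (2 * 3) = 1/54 - exp(-6*t)/54.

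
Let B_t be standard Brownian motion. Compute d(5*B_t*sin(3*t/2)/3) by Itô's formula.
d(5*B_t*sin(3*t/2)/3) = (5*B_t*cos(3*t/2)/2) dt + (5*sin(3*t/2)/3) dB_t

Itô's formula for f(t, x): d f(t, B_t) = (f_t + (1/2) f_xx) dt + f_x dB_t. Compute partials of f(t, x) = 5*x*sin(3*t/2)/3:
  f_t(t,x)  = 5*x*cos(3*t/2)/2
  f_x(t,x)  = 5*sin(3*t/2)/3
  f_xx(t,x) = 0
Assemble drift = f_t + (1/2) f_xx = 5*x*cos(3*t/2)/2 and diffusion = f_x = 5*sin(3*t/2)/3. Substituting x = B_t:
  d(5*B_t*sin(3*t/2)/3) = (5*B_t*cos(3*t/2)/2) dt + (5*sin(3*t/2)/3) dB_t.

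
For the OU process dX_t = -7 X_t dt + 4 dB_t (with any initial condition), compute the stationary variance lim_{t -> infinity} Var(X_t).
lim Var(X_t) = 8/7

The OU SDE dX = -theta X dt + sigma dB admits the integrating factor exp(theta t): d(exp(theta t) X_t) = sigma exp(theta t) dB_t. Integrating from 0 to t gives X_t = x_0 * exp(-theta t) + sigma * int_0^t exp(-theta (t-s)) dB_s for any initial x_0. The Itô integral has variance (by the Itô isometry) sigma^2 * int_0^t exp(-2 theta (t - s)) ds = sigma^2 * (1 - exp(-2 theta t)) / (2 theta), independent of x_0.
With theta = 7, sigma = 4:
  Var(X_t) = (4)^2 * (1 - exp(-2*7 t)) / (2 * 7) = 8/7 - 8*exp(-14*t)/7.
As t -> infinity, exp(-2*7 t) -> 0, so the stationary variance is sigma^2 / (2 theta) = 8/7.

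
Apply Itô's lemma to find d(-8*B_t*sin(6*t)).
d(-8*B_t*sin(6*t)) = (-48*B_t*cos(6*t)) dt + (-8*sin(6*t)) dB_t

Itô's formula for f(t, x): d f(t, B_t) = (f_t + (1/2) f_xx) dt + f_x dB_t. Compute partials of f(t, x) = -8*x*sin(6*t):
  f_t(t,x)  = -48*x*cos(6*t)
  f_x(t,x)  = -8*sin(6*t)
  f_xx(t,x) = 0
Assemble drift = f_t + (1/2) f_xx = -48*x*cos(6*t) and diffusion = f_x = -8*sin(6*t). Substituting x = B_t:
  d(-8*B_t*sin(6*t)) = (-48*B_t*cos(6*t)) dt + (-8*sin(6*t)) dB_t.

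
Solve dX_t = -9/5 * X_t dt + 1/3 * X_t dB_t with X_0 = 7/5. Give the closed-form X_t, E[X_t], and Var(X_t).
X_t = 7/5 * exp((-167/90) t + (1/3) B_t); E[X_t] = 7*exp(-9*t/5)/5; Var(X_t) = (49*exp(t/9) - 49)*exp(-18*t/5)/25

For GBM dX = mu X dt + sigma X dB with X_0 = x_0, apply Itô to Y = log X: dY = (mu - sigma^2/2) dt + sigma dB, so Y_t = log(x_0) + (mu - sigma^2/2) t + sigma B_t and hence X_t = x_0 * exp((mu - sigma^2/2) t + sigma B_t).
With mu = -9/5, sigma = 1/3, x_0 = 7/5, this gives:
  X_t = 7/5 * exp((-167/90) * t + (1/3) * B_t).
Since sigma*B_t ~ Normal(0, sigma^2 t), E[exp(sigma*B_t)] = exp(sigma^2 t / 2); so E[X_t] = x_0 * exp((mu - sigma^2/2) t) * exp(sigma^2 t / 2) = x_0 * exp(mu t) = 7*exp(-9*t/5)/5.
Var(X_t) = E[X_t^2] - (E[X_t])^2 = x_0^2 * exp(2 mu t) * (exp(sigma^2 t) - 1) = (49*exp(t/9) - 49)*exp(-18*t/5)/25.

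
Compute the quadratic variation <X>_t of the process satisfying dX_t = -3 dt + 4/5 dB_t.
<X>_t = 16*t/25

For an Itô process dX_t = a(t) dt + b(t) dB_t, the quadratic variation is <X>_t = int_0^t b(s)^2 ds (the drift term does not contribute). Here b(s) = 4/5, so
  b(s)^2 = 16/25.
Integrating from 0 to t:
  <X>_t = int_0^t (16/25) ds = 16*t/25.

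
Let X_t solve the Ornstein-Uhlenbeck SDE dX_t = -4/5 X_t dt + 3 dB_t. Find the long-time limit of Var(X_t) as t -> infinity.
lim Var(X_t) = 45/8

The OU SDE dX = -theta X dt + sigma dB admits the integrating factor exp(theta t): d(exp(theta t) X_t) = sigma exp(theta t) dB_t. Integrating from 0 to t gives X_t = x_0 * exp(-theta t) + sigma * int_0^t exp(-theta (t-s)) dB_s for any initial x_0. The Itô integral has variance (by the Itô isometry) sigma^2 * int_0^t exp(-2 theta (t - s)) ds = sigma^2 * (1 - exp(-2 theta t)) / (2 theta), independent of x_0.
With theta = 4/5, sigma = 3:
  Var(X_t) = (3)^2 * (1 - exp(-2*4/5 t)) / (2 * 4/5) = 45/8 - 45*exp(-8*t/5)/8.
As t -> infinity, exp(-2*4/5 t) -> 0, so the stationary variance is sigma^2 / (2 theta) = 45/8.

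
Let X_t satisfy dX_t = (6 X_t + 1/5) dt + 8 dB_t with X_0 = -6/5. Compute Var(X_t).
Var(X_t) = 16*exp(12*t)/3 - 16/3

The variance V(t) = Var(X_t) satisfies V'(t) = 2 a V(t) + c^2 with V(0) = 0 (drift coefficient is linear in X, diffusion is constant). With a = 6, c = 8, the solution is
  V(t) = (c^2 / (2 a)) * (exp(2 a t) - 1)
       = (8^2 / (2*6)) * (exp(12 t) - 1)
       = 16*exp(12*t)/3 - 16/3.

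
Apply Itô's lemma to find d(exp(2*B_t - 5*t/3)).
d(exp(2*B_t - 5*t/3)) = (exp(2*B_t - 5*t/3)/3) dt + (2*exp(2*B_t - 5*t/3)) dB_t

Itô's formula for f(t, x): d f(t, B_t) = (f_t + (1/2) f_xx) dt + f_x dB_t. Compute partials of f(t, x) = exp(-5*t/3 + 2*x):
  f_t(t,x)  = -5*exp(-5*t/3 + 2*x)/3
  f_x(t,x)  = 2*exp(-5*t/3 + 2*x)
  f_xx(t,x) = 4*exp(-5*t/3 + 2*x)
Assemble drift = f_t + (1/2) f_xx = exp(-5*t/3 + 2*x)/3 and diffusion = f_x = 2*exp(-5*t/3 + 2*x). Substituting x = B_t:
  d(exp(2*B_t - 5*t/3)) = (exp(2*B_t - 5*t/3)/3) dt + (2*exp(2*B_t - 5*t/3)) dB_t.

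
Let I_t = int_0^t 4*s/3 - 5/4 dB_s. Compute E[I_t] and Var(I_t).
E[I_t] = 0; Var(I_t) = t*(256*t^2 - 720*t + 675)/432

The Itô integral of a deterministic integrand f(s) has mean 0 because each increment f(s) * (B_{s+ds} - B_s) has mean 0. By the Itô isometry:
  Var( int_0^t f(s) dB_s ) = E[ (int_0^t f(s) dB_s)^2 ] = int_0^t f(s)^2 ds.
Here f(s) = 4*s/3 - 5/4, so f(s)^2 = (16*s - 15)^2/144. Integrate:
  int_0^t ((16*s - 15)^2/144) ds = t*(256*t^2 - 720*t + 675)/432.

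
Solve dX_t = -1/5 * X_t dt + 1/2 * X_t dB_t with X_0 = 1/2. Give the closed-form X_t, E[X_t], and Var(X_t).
X_t = 1/2 * exp((-13/40) t + (1/2) B_t); E[X_t] = exp(-t/5)/2; Var(X_t) = (exp(t/4) - 1)*exp(-2*t/5)/4

For GBM dX = mu X dt + sigma X dB with X_0 = x_0, apply Itô to Y = log X: dY = (mu - sigma^2/2) dt + sigma dB, so Y_t = log(x_0) + (mu - sigma^2/2) t + sigma B_t and hence X_t = x_0 * exp((mu - sigma^2/2) t + sigma B_t).
With mu = -1/5, sigma = 1/2, x_0 = 1/2, this gives:
  X_t = 1/2 * exp((-13/40) * t + (1/2) * B_t).
Since sigma*B_t ~ Normal(0, sigma^2 t), E[exp(sigma*B_t)] = exp(sigma^2 t / 2); so E[X_t] = x_0 * exp((mu - sigma^2/2) t) * exp(sigma^2 t / 2) = x_0 * exp(mu t) = exp(-t/5)/2.
Var(X_t) = E[X_t^2] - (E[X_t])^2 = x_0^2 * exp(2 mu t) * (exp(sigma^2 t) - 1) = (exp(t/4) - 1)*exp(-2*t/5)/4.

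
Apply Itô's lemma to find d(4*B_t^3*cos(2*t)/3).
d(4*B_t^3*cos(2*t)/3) = (4*B_t*(-2*B_t^2*sin(2*t)/3 + cos(2*t))) dt + (4*B_t^2*cos(2*t)) dB_t

Itô's formula for f(t, x): d f(t, B_t) = (f_t + (1/2) f_xx) dt + f_x dB_t. Compute partials of f(t, x) = 4*x^3*cos(2*t)/3:
  f_t(t,x)  = -8*x^3*sin(2*t)/3
  f_x(t,x)  = 4*x^2*cos(2*t)
  f_xx(t,x) = 8*x*cos(2*t)
Assemble drift = f_t + (1/2) f_xx = 4*x*(-2*x^2*sin(2*t)/3 + cos(2*t)) and diffusion = f_x = 4*x^2*cos(2*t). Substituting x = B_t:
  d(4*B_t^3*cos(2*t)/3) = (4*B_t*(-2*B_t^2*sin(2*t)/3 + cos(2*t))) dt + (4*B_t^2*cos(2*t)) dB_t.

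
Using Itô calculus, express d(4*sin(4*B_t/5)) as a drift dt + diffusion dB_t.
d(4*sin(4*B_t/5)) = (-32*sin(4*B_t/5)/25) dt + (16*cos(4*B_t/5)/5) dB_t

Itô's formula for f(B_t) gives d f(B_t) = f'(B_t) dB_t + (1/2) f''(B_t) dt. Compute derivatives of f(x) = 4*sin(4*x/5):
  f'(x)  = 16*cos(4*x/5)/5
  f''(x) = -64*sin(4*x/5)/25
Substitute x = B_t and multiply the f'' term by 1/2:
  drift     = (1/2) * (-64*sin(4*x/5)/25) evaluated at B_t = -32*sin(4*B_t/5)/25
  diffusion = (16*cos(4*x/5)/5) evaluated at B_t = 16*cos(4*B_t/5)/5
Therefore d(4*sin(4*B_t/5)) = (-32*sin(4*B_t/5)/25) dt + (16*cos(4*B_t/5)/5) dB_t.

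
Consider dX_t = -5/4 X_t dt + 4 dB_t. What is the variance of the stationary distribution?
lim Var(X_t) = 32/5

The OU SDE dX = -theta X dt + sigma dB admits the integrating factor exp(theta t): d(exp(theta t) X_t) = sigma exp(theta t) dB_t. Integrating from 0 to t gives X_t = x_0 * exp(-theta t) + sigma * int_0^t exp(-theta (t-s)) dB_s for any initial x_0. The Itô integral has variance (by the Itô isometry) sigma^2 * int_0^t exp(-2 theta (t - s)) ds = sigma^2 * (1 - exp(-2 theta t)) / (2 theta), independent of x_0.
With theta = 5/4, sigma = 4:
  Var(X_t) = (4)^2 * (1 - exp(-2*5/4 t)) / (2 * 5/4) = 32/5 - 32*exp(-5*t/2)/5.
As t -> infinity, exp(-2*5/4 t) -> 0, so the stationary variance is sigma^2 / (2 theta) = 32/5.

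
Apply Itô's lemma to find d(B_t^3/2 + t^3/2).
d(B_t^3/2 + t^3/2) = (3*B_t/2 + 3*t^2/2) dt + (3*B_t^2/2) dB_t

Itô's formula for f(t, x): d f(t, B_t) = (f_t + (1/2) f_xx) dt + f_x dB_t. Compute partials of f(t, x) = t^3/2 + x^3/2:
  f_t(t,x)  = 3*t^2/2
  f_x(t,x)  = 3*x^2/2
  f_xx(t,x) = 3*x
Assemble drift = f_t + (1/2) f_xx = 3*t^2/2 + 3*x/2 and diffusion = f_x = 3*x^2/2. Substituting x = B_t:
  d(B_t^3/2 + t^3/2) = (3*B_t/2 + 3*t^2/2) dt + (3*B_t^2/2) dB_t.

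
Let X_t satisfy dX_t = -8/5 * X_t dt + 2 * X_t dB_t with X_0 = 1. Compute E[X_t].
E[X_t] = exp(-8*t/5)

For GBM dX = mu X dt + sigma X dB with X_0 = x_0, apply Itô to Y = log X: dY = (mu - sigma^2/2) dt + sigma dB, so Y_t = log(x_0) + (mu - sigma^2/2) t + sigma B_t and hence X_t = x_0 * exp((mu - sigma^2/2) t + sigma B_t).
With mu = -8/5, sigma = 2, x_0 = 1, this gives:
  X_t = 1 * exp((-18/5) * t + (2) * B_t).
Since sigma*B_t ~ Normal(0, sigma^2 t), E[exp(sigma*B_t)] = exp(sigma^2 t / 2); so E[X_t] = x_0 * exp((mu - sigma^2/2) t) * exp(sigma^2 t / 2) = x_0 * exp(mu t) = exp(-8*t/5).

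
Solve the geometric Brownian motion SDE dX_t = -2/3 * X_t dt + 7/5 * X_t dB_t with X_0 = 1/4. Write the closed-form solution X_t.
X_t = 1/4 * exp((-247/150) * t + (7/5) * B_t)

For GBM dX = mu X dt + sigma X dB with X_0 = x_0, apply Itô to Y = log X: dY = (mu - sigma^2/2) dt + sigma dB, so Y_t = log(x_0) + (mu - sigma^2/2) t + sigma B_t and hence X_t = x_0 * exp((mu - sigma^2/2) t + sigma B_t).
With mu = -2/3, sigma = 7/5, x_0 = 1/4, this gives:
  X_t = 1/4 * exp((-247/150) * t + (7/5) * B_t).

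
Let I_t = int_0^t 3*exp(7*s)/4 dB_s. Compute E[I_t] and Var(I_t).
E[I_t] = 0; Var(I_t) = 9*exp(14*t)/224 - 9/224

The Itô integral of a deterministic integrand f(s) has mean 0 because each increment f(s) * (B_{s+ds} - B_s) has mean 0. By the Itô isometry:
  Var( int_0^t f(s) dB_s ) = E[ (int_0^t f(s) dB_s)^2 ] = int_0^t f(s)^2 ds.
Here f(s) = 3*exp(7*s)/4, so f(s)^2 = 9*exp(14*s)/16. Integrate:
  int_0^t (9*exp(14*s)/16) ds = 9*exp(14*t)/224 - 9/224.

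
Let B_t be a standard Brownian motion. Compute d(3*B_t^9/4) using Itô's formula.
d(3*B_t^9/4) = (27*B_t^7) dt + (27*B_t^8/4) dB_t

Itô's formula for f(B_t) gives d f(B_t) = f'(B_t) dB_t + (1/2) f''(B_t) dt. Compute derivatives of f(x) = 3*x^9/4:
  f'(x)  = 27*x^8/4
  f''(x) = 54*x^7
Substitute x = B_t and multiply the f'' term by 1/2:
  drift     = (1/2) * (54*x^7) evaluated at B_t = 27*B_t^7
  diffusion = (27*x^8/4) evaluated at B_t = 27*B_t^8/4
Therefore d(3*B_t^9/4) = (27*B_t^7) dt + (27*B_t^8/4) dB_t.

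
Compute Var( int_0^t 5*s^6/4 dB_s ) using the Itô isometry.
Var = 25*t^13/208

The Itô integral of a deterministic integrand f(s) has mean 0 because each increment f(s) * (B_{s+ds} - B_s) has mean 0. By the Itô isometry:
  Var( int_0^t f(s) dB_s ) = E[ (int_0^t f(s) dB_s)^2 ] = int_0^t f(s)^2 ds.
Here f(s) = 5*s^6/4, so f(s)^2 = 25*s^12/16. Integrate:
  int_0^t (25*s^12/16) ds = 25*t^13/208.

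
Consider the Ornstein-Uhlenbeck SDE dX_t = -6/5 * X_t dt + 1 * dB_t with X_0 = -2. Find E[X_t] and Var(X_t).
E[X_t] = -2*exp(-6*t/5); Var(X_t) = 5/12 - 5*exp(-12*t/5)/12

The OU SDE dX = -theta X dt + sigma dB admits the integrating factor exp(theta t): d(exp(theta t) X_t) = sigma exp(theta t) dB_t. Integrating from 0 to t:
  X_t = x_0 * exp(-theta t) + sigma * int_0^t exp(-theta (t-s)) dB_s.
The Itô integral has mean 0 and (by the Itô isometry) variance sigma^2 * int_0^t exp(-2 theta (t - s)) ds = sigma^2 * (1 - exp(-2 theta t)) / (2 theta).
With theta = 6/5, sigma = 1, x_0 = -2:
  E[X_t] = -2 * exp(-6/5 t) = -2*exp(-6*t/5)
  Var(X_t) = (1)^2 * (1 - exp(-2*6/5 t)) / (2 * 6/5) = 5/12 - 5*exp(-12*t/5)/12.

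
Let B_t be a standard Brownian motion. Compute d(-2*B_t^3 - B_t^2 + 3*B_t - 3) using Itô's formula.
d(-2*B_t^3 - B_t^2 + 3*B_t - 3) = (-6*B_t - 1) dt + (-6*B_t^2 - 2*B_t + 3) dB_t

Itô's formula for f(B_t) gives d f(B_t) = f'(B_t) dB_t + (1/2) f''(B_t) dt. Compute derivatives of f(x) = -2*x^3 - x^2 + 3*x - 3:
  f'(x)  = -6*x^2 - 2*x + 3
  f''(x) = -12*x - 2
Substitute x = B_t and multiply the f'' term by 1/2:
  drift     = (1/2) * (-12*x - 2) evaluated at B_t = -6*B_t - 1
  diffusion = (-6*x^2 - 2*x + 3) evaluated at B_t = -6*B_t^2 - 2*B_t + 3
Therefore d(-2*B_t^3 - B_t^2 + 3*B_t - 3) = (-6*B_t - 1) dt + (-6*B_t^2 - 2*B_t + 3) dB_t.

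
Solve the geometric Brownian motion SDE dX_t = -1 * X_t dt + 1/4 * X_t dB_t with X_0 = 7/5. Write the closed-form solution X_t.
X_t = 7/5 * exp((-33/32) * t + (1/4) * B_t)

For GBM dX = mu X dt + sigma X dB with X_0 = x_0, apply Itô to Y = log X: dY = (mu - sigma^2/2) dt + sigma dB, so Y_t = log(x_0) + (mu - sigma^2/2) t + sigma B_t and hence X_t = x_0 * exp((mu - sigma^2/2) t + sigma B_t).
With mu = -1, sigma = 1/4, x_0 = 7/5, this gives:
  X_t = 7/5 * exp((-33/32) * t + (1/4) * B_t).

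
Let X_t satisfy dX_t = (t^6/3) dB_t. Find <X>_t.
<X>_t = t^13/117

For an Itô process dX_t = a(t) dt + b(t) dB_t, the quadratic variation is <X>_t = int_0^t b(s)^2 ds (the drift term does not contribute). Here b(s) = s^6/3, so
  b(s)^2 = s^12/9.
Integrating from 0 to t:
  <X>_t = int_0^t (s^12/9) ds = t^13/117.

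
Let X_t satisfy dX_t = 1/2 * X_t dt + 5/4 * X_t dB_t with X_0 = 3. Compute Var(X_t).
Var(X_t) = 9*(exp(25*t/16) - 1)*exp(t)

For GBM dX = mu X dt + sigma X dB with X_0 = x_0, apply Itô to Y = log X: dY = (mu - sigma^2/2) dt + sigma dB, so Y_t = log(x_0) + (mu - sigma^2/2) t + sigma B_t and hence X_t = x_0 * exp((mu - sigma^2/2) t + sigma B_t).
With mu = 1/2, sigma = 5/4, x_0 = 3, this gives:
  X_t = 3 * exp((-9/32) * t + (5/4) * B_t).
Since sigma*B_t ~ Normal(0, sigma^2 t), E[exp(sigma*B_t)] = exp(sigma^2 t / 2); so E[X_t] = x_0 * exp((mu - sigma^2/2) t) * exp(sigma^2 t / 2) = x_0 * exp(mu t) = 3*exp(t/2).
Var(X_t) = E[X_t^2] - (E[X_t])^2 = x_0^2 * exp(2 mu t) * (exp(sigma^2 t) - 1) = 9*(exp(25*t/16) - 1)*exp(t).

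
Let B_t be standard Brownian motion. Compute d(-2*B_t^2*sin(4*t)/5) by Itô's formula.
d(-2*B_t^2*sin(4*t)/5) = (-8*B_t^2*cos(4*t)/5 - 2*sin(4*t)/5) dt + (-4*B_t*sin(4*t)/5) dB_t

Itô's formula for f(t, x): d f(t, B_t) = (f_t + (1/2) f_xx) dt + f_x dB_t. Compute partials of f(t, x) = -2*x^2*sin(4*t)/5:
  f_t(t,x)  = -8*x^2*cos(4*t)/5
  f_x(t,x)  = -4*x*sin(4*t)/5
  f_xx(t,x) = -4*sin(4*t)/5
Assemble drift = f_t + (1/2) f_xx = -8*x^2*cos(4*t)/5 - 2*sin(4*t)/5 and diffusion = f_x = -4*x*sin(4*t)/5. Substituting x = B_t:
  d(-2*B_t^2*sin(4*t)/5) = (-8*B_t^2*cos(4*t)/5 - 2*sin(4*t)/5) dt + (-4*B_t*sin(4*t)/5) dB_t.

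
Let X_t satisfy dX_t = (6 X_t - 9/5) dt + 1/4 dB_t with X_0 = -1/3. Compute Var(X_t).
Var(X_t) = exp(12*t)/192 - 1/192

The variance V(t) = Var(X_t) satisfies V'(t) = 2 a V(t) + c^2 with V(0) = 0 (drift coefficient is linear in X, diffusion is constant). With a = 6, c = 1/4, the solution is
  V(t) = (c^2 / (2 a)) * (exp(2 a t) - 1)
       = ((1/4)^2 / (2*6)) * (exp(12 t) - 1)
       = exp(12*t)/192 - 1/192.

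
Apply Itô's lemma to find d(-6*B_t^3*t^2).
d(-6*B_t^3*t^2) = (6*B_t*t*(-2*B_t^2 - 3*t)) dt + (-18*B_t^2*t^2) dB_t

Itô's formula for f(t, x): d f(t, B_t) = (f_t + (1/2) f_xx) dt + f_x dB_t. Compute partials of f(t, x) = -6*t^2*x^3:
  f_t(t,x)  = -12*t*x^3
  f_x(t,x)  = -18*t^2*x^2
  f_xx(t,x) = -36*t^2*x
Assemble drift = f_t + (1/2) f_xx = 6*t*x*(-3*t - 2*x^2) and diffusion = f_x = -18*t^2*x^2. Substituting x = B_t:
  d(-6*B_t^3*t^2) = (6*B_t*t*(-2*B_t^2 - 3*t)) dt + (-18*B_t^2*t^2) dB_t.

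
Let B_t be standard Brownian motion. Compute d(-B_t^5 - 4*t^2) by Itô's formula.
d(-B_t^5 - 4*t^2) = (-10*B_t^3 - 8*t) dt + (-5*B_t^4) dB_t

Itô's formula for f(t, x): d f(t, B_t) = (f_t + (1/2) f_xx) dt + f_x dB_t. Compute partials of f(t, x) = -4*t^2 - x^5:
  f_t(t,x)  = -8*t
  f_x(t,x)  = -5*x^4
  f_xx(t,x) = -20*x^3
Assemble drift = f_t + (1/2) f_xx = -8*t - 10*x^3 and diffusion = f_x = -5*x^4. Substituting x = B_t:
  d(-B_t^5 - 4*t^2) = (-10*B_t^3 - 8*t) dt + (-5*B_t^4) dB_t.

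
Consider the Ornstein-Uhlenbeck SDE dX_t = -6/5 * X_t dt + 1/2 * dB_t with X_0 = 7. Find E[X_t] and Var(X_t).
E[X_t] = 7*exp(-6*t/5); Var(X_t) = 5/48 - 5*exp(-12*t/5)/48

The OU SDE dX = -theta X dt + sigma dB admits the integrating factor exp(theta t): d(exp(theta t) X_t) = sigma exp(theta t) dB_t. Integrating from 0 to t:
  X_t = x_0 * exp(-theta t) + sigma * int_0^t exp(-theta (t-s)) dB_s.
The Itô integral has mean 0 and (by the Itô isometry) variance sigma^2 * int_0^t exp(-2 theta (t - s)) ds = sigma^2 * (1 - exp(-2 theta t)) / (2 theta).
With theta = 6/5, sigma = 1/2, x_0 = 7:
  E[X_t] = 7 * exp(-6/5 t) = 7*exp(-6*t/5)
  Var(X_t) = (1/2)^2 * (1 - exp(-2*6/5 t)) / (2 * 6/5) = 5/48 - 5*exp(-12*t/5)/48.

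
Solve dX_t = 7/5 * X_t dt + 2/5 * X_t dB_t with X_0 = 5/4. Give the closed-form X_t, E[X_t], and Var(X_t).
X_t = 5/4 * exp((33/25) t + (2/5) B_t); E[X_t] = 5*exp(7*t/5)/4; Var(X_t) = 25*(exp(4*t/25) - 1)*exp(14*t/5)/16

For GBM dX = mu X dt + sigma X dB with X_0 = x_0, apply Itô to Y = log X: dY = (mu - sigma^2/2) dt + sigma dB, so Y_t = log(x_0) + (mu - sigma^2/2) t + sigma B_t and hence X_t = x_0 * exp((mu - sigma^2/2) t + sigma B_t).
With mu = 7/5, sigma = 2/5, x_0 = 5/4, this gives:
  X_t = 5/4 * exp((33/25) * t + (2/5) * B_t).
Since sigma*B_t ~ Normal(0, sigma^2 t), E[exp(sigma*B_t)] = exp(sigma^2 t / 2); so E[X_t] = x_0 * exp((mu - sigma^2/2) t) * exp(sigma^2 t / 2) = x_0 * exp(mu t) = 5*exp(7*t/5)/4.
Var(X_t) = E[X_t^2] - (E[X_t])^2 = x_0^2 * exp(2 mu t) * (exp(sigma^2 t) - 1) = 25*(exp(4*t/25) - 1)*exp(14*t/5)/16.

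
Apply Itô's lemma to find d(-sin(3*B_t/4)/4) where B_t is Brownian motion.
d(-sin(3*B_t/4)/4) = (9*sin(3*B_t/4)/128) dt + (-3*cos(3*B_t/4)/16) dB_t

Itô's formula for f(B_t) gives d f(B_t) = f'(B_t) dB_t + (1/2) f''(B_t) dt. Compute derivatives of f(x) = -sin(3*x/4)/4:
  f'(x)  = -3*cos(3*x/4)/16
  f''(x) = 9*sin(3*x/4)/64
Substitute x = B_t and multiply the f'' term by 1/2:
  drift     = (1/2) * (9*sin(3*x/4)/64) evaluated at B_t = 9*sin(3*B_t/4)/128
  diffusion = (-3*cos(3*x/4)/16) evaluated at B_t = -3*cos(3*B_t/4)/16
Therefore d(-sin(3*B_t/4)/4) = (9*sin(3*B_t/4)/128) dt + (-3*cos(3*B_t/4)/16) dB_t.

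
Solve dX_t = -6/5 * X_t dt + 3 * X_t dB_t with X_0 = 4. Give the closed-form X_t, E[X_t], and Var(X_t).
X_t = 4 * exp((-57/10) t + (3) B_t); E[X_t] = 4*exp(-6*t/5); Var(X_t) = (16*exp(9*t) - 16)*exp(-12*t/5)

For GBM dX = mu X dt + sigma X dB with X_0 = x_0, apply Itô to Y = log X: dY = (mu - sigma^2/2) dt + sigma dB, so Y_t = log(x_0) + (mu - sigma^2/2) t + sigma B_t and hence X_t = x_0 * exp((mu - sigma^2/2) t + sigma B_t).
With mu = -6/5, sigma = 3, x_0 = 4, this gives:
  X_t = 4 * exp((-57/10) * t + (3) * B_t).
Since sigma*B_t ~ Normal(0, sigma^2 t), E[exp(sigma*B_t)] = exp(sigma^2 t / 2); so E[X_t] = x_0 * exp((mu - sigma^2/2) t) * exp(sigma^2 t / 2) = x_0 * exp(mu t) = 4*exp(-6*t/5).
Var(X_t) = E[X_t^2] - (E[X_t])^2 = x_0^2 * exp(2 mu t) * (exp(sigma^2 t) - 1) = (16*exp(9*t) - 16)*exp(-12*t/5).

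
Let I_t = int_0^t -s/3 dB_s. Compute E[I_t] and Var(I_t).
E[I_t] = 0; Var(I_t) = t^3/27

The Itô integral of a deterministic integrand f(s) has mean 0 because each increment f(s) * (B_{s+ds} - B_s) has mean 0. By the Itô isometry:
  Var( int_0^t f(s) dB_s ) = E[ (int_0^t f(s) dB_s)^2 ] = int_0^t f(s)^2 ds.
Here f(s) = -s/3, so f(s)^2 = s^2/9. Integrate:
  int_0^t (s^2/9) ds = t^3/27.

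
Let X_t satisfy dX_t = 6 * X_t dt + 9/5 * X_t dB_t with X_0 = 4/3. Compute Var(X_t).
Var(X_t) = 16*(exp(81*t/25) - 1)*exp(12*t)/9

For GBM dX = mu X dt + sigma X dB with X_0 = x_0, apply Itô to Y = log X: dY = (mu - sigma^2/2) dt + sigma dB, so Y_t = log(x_0) + (mu - sigma^2/2) t + sigma B_t and hence X_t = x_0 * exp((mu - sigma^2/2) t + sigma B_t).
With mu = 6, sigma = 9/5, x_0 = 4/3, this gives:
  X_t = 4/3 * exp((219/50) * t + (9/5) * B_t).
Since sigma*B_t ~ Normal(0, sigma^2 t), E[exp(sigma*B_t)] = exp(sigma^2 t / 2); so E[X_t] = x_0 * exp((mu - sigma^2/2) t) * exp(sigma^2 t / 2) = x_0 * exp(mu t) = 4*exp(6*t)/3.
Var(X_t) = E[X_t^2] - (E[X_t])^2 = x_0^2 * exp(2 mu t) * (exp(sigma^2 t) - 1) = 16*(exp(81*t/25) - 1)*exp(12*t)/9.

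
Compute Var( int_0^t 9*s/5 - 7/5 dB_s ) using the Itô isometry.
Var = t*(27*t^2 - 63*t + 49)/25

The Itô integral of a deterministic integrand f(s) has mean 0 because each increment f(s) * (B_{s+ds} - B_s) has mean 0. By the Itô isometry:
  Var( int_0^t f(s) dB_s ) = E[ (int_0^t f(s) dB_s)^2 ] = int_0^t f(s)^2 ds.
Here f(s) = 9*s/5 - 7/5, so f(s)^2 = (9*s - 7)^2/25. Integrate:
  int_0^t ((9*s - 7)^2/25) ds = t*(27*t^2 - 63*t + 49)/25.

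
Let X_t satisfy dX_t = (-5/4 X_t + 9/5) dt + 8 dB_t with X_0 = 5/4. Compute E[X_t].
E[X_t] = 36/25 - 19*exp(-5*t/4)/100

Taking expectations and using E[dB_t] = 0, the mean m(t) = E[X_t] satisfies the ODE m'(t) = a m(t) + b with m(0) = x_0. With a = -5/4, b = 9/5, x_0 = 5/4, the solution is
  m(t) = x_0 * exp(a t) + (b/a) * (exp(a t) - 1)
       = (5/4) * exp((-5/4) t) + ((9/5)/(-5/4)) * (exp((-5/4) t) - 1)
       = 36/25 - 19*exp(-5*t/4)/100.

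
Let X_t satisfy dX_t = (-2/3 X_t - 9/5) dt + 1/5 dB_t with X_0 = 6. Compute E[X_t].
E[X_t] = -27/10 + 87*exp(-2*t/3)/10

Taking expectations and using E[dB_t] = 0, the mean m(t) = E[X_t] satisfies the ODE m'(t) = a m(t) + b with m(0) = x_0. With a = -2/3, b = -9/5, x_0 = 6, the solution is
  m(t) = x_0 * exp(a t) + (b/a) * (exp(a t) - 1)
       = 6 * exp((-2/3) t) + ((-9/5)/(-2/3)) * (exp((-2/3) t) - 1)
       = -27/10 + 87*exp(-2*t/3)/10.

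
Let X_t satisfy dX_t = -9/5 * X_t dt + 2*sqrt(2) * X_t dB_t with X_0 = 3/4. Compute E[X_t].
E[X_t] = 3*exp(-9*t/5)/4

For GBM dX = mu X dt + sigma X dB with X_0 = x_0, apply Itô to Y = log X: dY = (mu - sigma^2/2) dt + sigma dB, so Y_t = log(x_0) + (mu - sigma^2/2) t + sigma B_t and hence X_t = x_0 * exp((mu - sigma^2/2) t + sigma B_t).
With mu = -9/5, sigma = 2*sqrt(2), x_0 = 3/4, this gives:
  X_t = 3/4 * exp((-29/5) * t + (2*sqrt(2)) * B_t).
Since sigma*B_t ~ Normal(0, sigma^2 t), E[exp(sigma*B_t)] = exp(sigma^2 t / 2); so E[X_t] = x_0 * exp((mu - sigma^2/2) t) * exp(sigma^2 t / 2) = x_0 * exp(mu t) = 3*exp(-9*t/5)/4.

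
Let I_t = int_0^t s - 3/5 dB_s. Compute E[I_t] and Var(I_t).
E[I_t] = 0; Var(I_t) = t*(25*t^2 - 45*t + 27)/75

The Itô integral of a deterministic integrand f(s) has mean 0 because each increment f(s) * (B_{s+ds} - B_s) has mean 0. By the Itô isometry:
  Var( int_0^t f(s) dB_s ) = E[ (int_0^t f(s) dB_s)^2 ] = int_0^t f(s)^2 ds.
Here f(s) = s - 3/5, so f(s)^2 = (5*s - 3)^2/25. Integrate:
  int_0^t ((5*s - 3)^2/25) ds = t*(25*t^2 - 45*t + 27)/75.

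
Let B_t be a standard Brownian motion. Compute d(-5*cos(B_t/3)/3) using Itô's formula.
d(-5*cos(B_t/3)/3) = (5*cos(B_t/3)/54) dt + (5*sin(B_t/3)/9) dB_t

Itô's formula for f(B_t) gives d f(B_t) = f'(B_t) dB_t + (1/2) f''(B_t) dt. Compute derivatives of f(x) = -5*cos(x/3)/3:
  f'(x)  = 5*sin(x/3)/9
  f''(x) = 5*cos(x/3)/27
Substitute x = B_t and multiply the f'' term by 1/2:
  drift     = (1/2) * (5*cos(x/3)/27) evaluated at B_t = 5*cos(B_t/3)/54
  diffusion = (5*sin(x/3)/9) evaluated at B_t = 5*sin(B_t/3)/9
Therefore d(-5*cos(B_t/3)/3) = (5*cos(B_t/3)/54) dt + (5*sin(B_t/3)/9) dB_t.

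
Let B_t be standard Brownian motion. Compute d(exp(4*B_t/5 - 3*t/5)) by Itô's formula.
d(exp(4*B_t/5 - 3*t/5)) = (-7*exp(4*B_t/5 - 3*t/5)/25) dt + (4*exp(4*B_t/5 - 3*t/5)/5) dB_t

Itô's formula for f(t, x): d f(t, B_t) = (f_t + (1/2) f_xx) dt + f_x dB_t. Compute partials of f(t, x) = exp(-3*t/5 + 4*x/5):
  f_t(t,x)  = -3*exp(-3*t/5 + 4*x/5)/5
  f_x(t,x)  = 4*exp(-3*t/5 + 4*x/5)/5
  f_xx(t,x) = 16*exp(-3*t/5 + 4*x/5)/25
Assemble drift = f_t + (1/2) f_xx = -7*exp(-3*t/5 + 4*x/5)/25 and diffusion = f_x = 4*exp(-3*t/5 + 4*x/5)/5. Substituting x = B_t:
  d(exp(4*B_t/5 - 3*t/5)) = (-7*exp(4*B_t/5 - 3*t/5)/25) dt + (4*exp(4*B_t/5 - 3*t/5)/5) dB_t.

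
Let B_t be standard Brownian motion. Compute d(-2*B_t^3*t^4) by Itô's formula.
d(-2*B_t^3*t^4) = (2*B_t*t^3*(-4*B_t^2 - 3*t)) dt + (-6*B_t^2*t^4) dB_t

Itô's formula for f(t, x): d f(t, B_t) = (f_t + (1/2) f_xx) dt + f_x dB_t. Compute partials of f(t, x) = -2*t^4*x^3:
  f_t(t,x)  = -8*t^3*x^3
  f_x(t,x)  = -6*t^4*x^2
  f_xx(t,x) = -12*t^4*x
Assemble drift = f_t + (1/2) f_xx = 2*t^3*x*(-3*t - 4*x^2) and diffusion = f_x = -6*t^4*x^2. Substituting x = B_t:
  d(-2*B_t^3*t^4) = (2*B_t*t^3*(-4*B_t^2 - 3*t)) dt + (-6*B_t^2*t^4) dB_t.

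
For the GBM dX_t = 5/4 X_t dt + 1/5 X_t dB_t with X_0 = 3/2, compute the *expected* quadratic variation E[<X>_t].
E[<X>_t] = 9*exp(127*t/50)/254 - 9/254

<X>_t = int_0^t ((1/5) * X_s)^2 ds. Taking expectation inside the integral: E[<X>_t] = (1/5)^2 * int_0^t E[X_s^2] ds. For GBM, E[X_s^2] = x_0^2 * exp((2 mu + sigma^2) s). Integrating:
  E[<X>_t] = (1/5)^2 * (3/2)^2 * (exp((2*(5/4) + (1/5)^2) t) - 1) / (2*(5/4) + (1/5)^2)
           = (1/5)^2 * (3/2)^2 * (exp((127/50) t) - 1) / (127/50) = 9*exp(127*t/50)/254 - 9/254.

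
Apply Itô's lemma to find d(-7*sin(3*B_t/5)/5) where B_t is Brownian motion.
d(-7*sin(3*B_t/5)/5) = (63*sin(3*B_t/5)/250) dt + (-21*cos(3*B_t/5)/25) dB_t

Itô's formula for f(B_t) gives d f(B_t) = f'(B_t) dB_t + (1/2) f''(B_t) dt. Compute derivatives of f(x) = -7*sin(3*x/5)/5:
  f'(x)  = -21*cos(3*x/5)/25
  f''(x) = 63*sin(3*x/5)/125
Substitute x = B_t and multiply the f'' term by 1/2:
  drift     = (1/2) * (63*sin(3*x/5)/125) evaluated at B_t = 63*sin(3*B_t/5)/250
  diffusion = (-21*cos(3*x/5)/25) evaluated at B_t = -21*cos(3*B_t/5)/25
Therefore d(-7*sin(3*B_t/5)/5) = (63*sin(3*B_t/5)/250) dt + (-21*cos(3*B_t/5)/25) dB_t.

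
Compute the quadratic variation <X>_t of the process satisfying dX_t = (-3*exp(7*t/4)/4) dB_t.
<X>_t = 9*exp(7*t/2)/56 - 9/56

For an Itô process dX_t = a(t) dt + b(t) dB_t, the quadratic variation is <X>_t = int_0^t b(s)^2 ds (the drift term does not contribute). Here b(s) = -3*exp(7*s/4)/4, so
  b(s)^2 = 9*exp(7*s/2)/16.
Integrating from 0 to t:
  <X>_t = int_0^t (9*exp(7*s/2)/16) ds = 9*exp(7*t/2)/56 - 9/56.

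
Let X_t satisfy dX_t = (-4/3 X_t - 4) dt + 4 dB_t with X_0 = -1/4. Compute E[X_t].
E[X_t] = -3 + 11*exp(-4*t/3)/4

Taking expectations and using E[dB_t] = 0, the mean m(t) = E[X_t] satisfies the ODE m'(t) = a m(t) + b with m(0) = x_0. With a = -4/3, b = -4, x_0 = -1/4, the solution is
  m(t) = x_0 * exp(a t) + (b/a) * (exp(a t) - 1)
       = (-1/4) * exp((-4/3) t) + ((-4)/(-4/3)) * (exp((-4/3) t) - 1)
       = -3 + 11*exp(-4*t/3)/4.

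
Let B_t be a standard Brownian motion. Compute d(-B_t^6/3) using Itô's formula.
d(-B_t^6/3) = (-5*B_t^4) dt + (-2*B_t^5) dB_t

Itô's formula for f(B_t) gives d f(B_t) = f'(B_t) dB_t + (1/2) f''(B_t) dt. Compute derivatives of f(x) = -x^6/3:
  f'(x)  = -2*x^5
  f''(x) = -10*x^4
Substitute x = B_t and multiply the f'' term by 1/2:
  drift     = (1/2) * (-10*x^4) evaluated at B_t = -5*B_t^4
  diffusion = (-2*x^5) evaluated at B_t = -2*B_t^5
Therefore d(-B_t^6/3) = (-5*B_t^4) dt + (-2*B_t^5) dB_t.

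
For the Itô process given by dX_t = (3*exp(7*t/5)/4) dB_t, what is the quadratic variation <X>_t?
<X>_t = 45*exp(14*t/5)/224 - 45/224

For an Itô process dX_t = a(t) dt + b(t) dB_t, the quadratic variation is <X>_t = int_0^t b(s)^2 ds (the drift term does not contribute). Here b(s) = 3*exp(7*s/5)/4, so
  b(s)^2 = 9*exp(14*s/5)/16.
Integrating from 0 to t:
  <X>_t = int_0^t (9*exp(14*s/5)/16) ds = 45*exp(14*t/5)/224 - 45/224.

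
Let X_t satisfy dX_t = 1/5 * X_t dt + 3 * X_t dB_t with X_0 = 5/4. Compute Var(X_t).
Var(X_t) = 25*(exp(9*t) - 1)*exp(2*t/5)/16

For GBM dX = mu X dt + sigma X dB with X_0 = x_0, apply Itô to Y = log X: dY = (mu - sigma^2/2) dt + sigma dB, so Y_t = log(x_0) + (mu - sigma^2/2) t + sigma B_t and hence X_t = x_0 * exp((mu - sigma^2/2) t + sigma B_t).
With mu = 1/5, sigma = 3, x_0 = 5/4, this gives:
  X_t = 5/4 * exp((-43/10) * t + (3) * B_t).
Since sigma*B_t ~ Normal(0, sigma^2 t), E[exp(sigma*B_t)] = exp(sigma^2 t / 2); so E[X_t] = x_0 * exp((mu - sigma^2/2) t) * exp(sigma^2 t / 2) = x_0 * exp(mu t) = 5*exp(t/5)/4.
Var(X_t) = E[X_t^2] - (E[X_t])^2 = x_0^2 * exp(2 mu t) * (exp(sigma^2 t) - 1) = 25*(exp(9*t) - 1)*exp(2*t/5)/16.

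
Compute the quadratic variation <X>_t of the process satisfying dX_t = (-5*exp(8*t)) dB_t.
<X>_t = 25*exp(16*t)/16 - 25/16

For an Itô process dX_t = a(t) dt + b(t) dB_t, the quadratic variation is <X>_t = int_0^t b(s)^2 ds (the drift term does not contribute). Here b(s) = -5*exp(8*s), so
  b(s)^2 = 25*exp(16*s).
Integrating from 0 to t:
  <X>_t = int_0^t (25*exp(16*s)) ds = 25*exp(16*t)/16 - 25/16.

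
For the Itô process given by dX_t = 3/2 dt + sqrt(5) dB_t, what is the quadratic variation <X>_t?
<X>_t = 5*t

For an Itô process dX_t = a(t) dt + b(t) dB_t, the quadratic variation is <X>_t = int_0^t b(s)^2 ds (the drift term does not contribute). Here b(s) = sqrt(5), so
  b(s)^2 = 5.
Integrating from 0 to t:
  <X>_t = int_0^t (5) ds = 5*t.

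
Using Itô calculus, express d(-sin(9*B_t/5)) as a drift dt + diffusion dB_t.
d(-sin(9*B_t/5)) = (81*sin(9*B_t/5)/50) dt + (-9*cos(9*B_t/5)/5) dB_t

Itô's formula for f(B_t) gives d f(B_t) = f'(B_t) dB_t + (1/2) f''(B_t) dt. Compute derivatives of f(x) = -sin(9*x/5):
  f'(x)  = -9*cos(9*x/5)/5
  f''(x) = 81*sin(9*x/5)/25
Substitute x = B_t and multiply the f'' term by 1/2:
  drift     = (1/2) * (81*sin(9*x/5)/25) evaluated at B_t = 81*sin(9*B_t/5)/50
  diffusion = (-9*cos(9*x/5)/5) evaluated at B_t = -9*cos(9*B_t/5)/5
Therefore d(-sin(9*B_t/5)) = (81*sin(9*B_t/5)/50) dt + (-9*cos(9*B_t/5)/5) dB_t.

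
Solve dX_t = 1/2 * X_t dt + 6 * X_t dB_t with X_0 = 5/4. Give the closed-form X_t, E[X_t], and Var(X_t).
X_t = 5/4 * exp((-35/2) t + (6) B_t); E[X_t] = 5*exp(t/2)/4; Var(X_t) = 25*(exp(36*t) - 1)*exp(t)/16

For GBM dX = mu X dt + sigma X dB with X_0 = x_0, apply Itô to Y = log X: dY = (mu - sigma^2/2) dt + sigma dB, so Y_t = log(x_0) + (mu - sigma^2/2) t + sigma B_t and hence X_t = x_0 * exp((mu - sigma^2/2) t + sigma B_t).
With mu = 1/2, sigma = 6, x_0 = 5/4, this gives:
  X_t = 5/4 * exp((-35/2) * t + (6) * B_t).
Since sigma*B_t ~ Normal(0, sigma^2 t), E[exp(sigma*B_t)] = exp(sigma^2 t / 2); so E[X_t] = x_0 * exp((mu - sigma^2/2) t) * exp(sigma^2 t / 2) = x_0 * exp(mu t) = 5*exp(t/2)/4.
Var(X_t) = E[X_t^2] - (E[X_t])^2 = x_0^2 * exp(2 mu t) * (exp(sigma^2 t) - 1) = 25*(exp(36*t) - 1)*exp(t)/16.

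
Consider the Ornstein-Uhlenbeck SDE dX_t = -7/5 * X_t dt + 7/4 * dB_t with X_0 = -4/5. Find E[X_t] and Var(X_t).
E[X_t] = -4*exp(-7*t/5)/5; Var(X_t) = 35/32 - 35*exp(-14*t/5)/32

The OU SDE dX = -theta X dt + sigma dB admits the integrating factor exp(theta t): d(exp(theta t) X_t) = sigma exp(theta t) dB_t. Integrating from 0 to t:
  X_t = x_0 * exp(-theta t) + sigma * int_0^t exp(-theta (t-s)) dB_s.
The Itô integral has mean 0 and (by the Itô isometry) variance sigma^2 * int_0^t exp(-2 theta (t - s)) ds = sigma^2 * (1 - exp(-2 theta t)) / (2 theta).
With theta = 7/5, sigma = 7/4, x_0 = -4/5:
  E[X_t] = -4/5 * exp(-7/5 t) = -4*exp(-7*t/5)/5
  Var(X_t) = (7/4)^2 * (1 - exp(-2*7/5 t)) / (2 * 7/5) = 35/32 - 35*exp(-14*t/5)/32.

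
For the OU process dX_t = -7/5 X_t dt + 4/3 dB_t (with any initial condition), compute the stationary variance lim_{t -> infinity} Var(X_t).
lim Var(X_t) = 40/63

The OU SDE dX = -theta X dt + sigma dB admits the integrating factor exp(theta t): d(exp(theta t) X_t) = sigma exp(theta t) dB_t. Integrating from 0 to t gives X_t = x_0 * exp(-theta t) + sigma * int_0^t exp(-theta (t-s)) dB_s for any initial x_0. The Itô integral has variance (by the Itô isometry) sigma^2 * int_0^t exp(-2 theta (t - s)) ds = sigma^2 * (1 - exp(-2 theta t)) / (2 theta), independent of x_0.
With theta = 7/5, sigma = 4/3:
  Var(X_t) = (4/3)^2 * (1 - exp(-2*7/5 t)) / (2 * 7/5) = 40/63 - 40*exp(-14*t/5)/63.
As t -> infinity, exp(-2*7/5 t) -> 0, so the stationary variance is sigma^2 / (2 theta) = 40/63.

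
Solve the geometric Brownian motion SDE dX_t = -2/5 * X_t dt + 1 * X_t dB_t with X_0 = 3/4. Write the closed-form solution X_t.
X_t = 3/4 * exp((-9/10) * t + (1) * B_t)

For GBM dX = mu X dt + sigma X dB with X_0 = x_0, apply Itô to Y = log X: dY = (mu - sigma^2/2) dt + sigma dB, so Y_t = log(x_0) + (mu - sigma^2/2) t + sigma B_t and hence X_t = x_0 * exp((mu - sigma^2/2) t + sigma B_t).
With mu = -2/5, sigma = 1, x_0 = 3/4, this gives:
  X_t = 3/4 * exp((-9/10) * t + (1) * B_t).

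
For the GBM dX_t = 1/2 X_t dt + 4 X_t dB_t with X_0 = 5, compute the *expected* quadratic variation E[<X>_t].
E[<X>_t] = 400*exp(17*t)/17 - 400/17

<X>_t = int_0^t (4 * X_s)^2 ds. Taking expectation inside the integral: E[<X>_t] = 4^2 * int_0^t E[X_s^2] ds. For GBM, E[X_s^2] = x_0^2 * exp((2 mu + sigma^2) s). Integrating:
  E[<X>_t] = 4^2 * 5^2 * (exp((2*(1/2) + 4^2) t) - 1) / (2*(1/2) + 4^2)
           = 4^2 * 5^2 * (exp(17 t) - 1) / 17 = 400*exp(17*t)/17 - 400/17.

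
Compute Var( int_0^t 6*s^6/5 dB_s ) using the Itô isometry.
Var = 36*t^13/325

The Itô integral of a deterministic integrand f(s) has mean 0 because each increment f(s) * (B_{s+ds} - B_s) has mean 0. By the Itô isometry:
  Var( int_0^t f(s) dB_s ) = E[ (int_0^t f(s) dB_s)^2 ] = int_0^t f(s)^2 ds.
Here f(s) = 6*s^6/5, so f(s)^2 = 36*s^12/25. Integrate:
  int_0^t (36*s^12/25) ds = 36*t^13/325.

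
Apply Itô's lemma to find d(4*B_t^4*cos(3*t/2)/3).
d(4*B_t^4*cos(3*t/2)/3) = (2*B_t^2*(-B_t^2*sin(3*t/2) + 4*cos(3*t/2))) dt + (16*B_t^3*cos(3*t/2)/3) dB_t

Itô's formula for f(t, x): d f(t, B_t) = (f_t + (1/2) f_xx) dt + f_x dB_t. Compute partials of f(t, x) = 4*x^4*cos(3*t/2)/3:
  f_t(t,x)  = -2*x^4*sin(3*t/2)
  f_x(t,x)  = 16*x^3*cos(3*t/2)/3
  f_xx(t,x) = 16*x^2*cos(3*t/2)
Assemble drift = f_t + (1/2) f_xx = 2*x^2*(-x^2*sin(3*t/2) + 4*cos(3*t/2)) and diffusion = f_x = 16*x^3*cos(3*t/2)/3. Substituting x = B_t:
  d(4*B_t^4*cos(3*t/2)/3) = (2*B_t^2*(-B_t^2*sin(3*t/2) + 4*cos(3*t/2))) dt + (16*B_t^3*cos(3*t/2)/3) dB_t.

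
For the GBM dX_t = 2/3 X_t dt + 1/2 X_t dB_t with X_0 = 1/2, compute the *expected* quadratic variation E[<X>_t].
E[<X>_t] = 3*exp(19*t/12)/76 - 3/76

<X>_t = int_0^t ((1/2) * X_s)^2 ds. Taking expectation inside the integral: E[<X>_t] = (1/2)^2 * int_0^t E[X_s^2] ds. For GBM, E[X_s^2] = x_0^2 * exp((2 mu + sigma^2) s). Integrating:
  E[<X>_t] = (1/2)^2 * (1/2)^2 * (exp((2*(2/3) + (1/2)^2) t) - 1) / (2*(2/3) + (1/2)^2)
           = (1/2)^2 * (1/2)^2 * (exp((19/12) t) - 1) / (19/12) = 3*exp(19*t/12)/76 - 3/76.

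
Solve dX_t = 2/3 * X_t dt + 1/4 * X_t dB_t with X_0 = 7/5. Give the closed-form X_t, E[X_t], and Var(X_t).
X_t = 7/5 * exp((61/96) t + (1/4) B_t); E[X_t] = 7*exp(2*t/3)/5; Var(X_t) = 49*(exp(t/16) - 1)*exp(4*t/3)/25

For GBM dX = mu X dt + sigma X dB with X_0 = x_0, apply Itô to Y = log X: dY = (mu - sigma^2/2) dt + sigma dB, so Y_t = log(x_0) + (mu - sigma^2/2) t + sigma B_t and hence X_t = x_0 * exp((mu - sigma^2/2) t + sigma B_t).
With mu = 2/3, sigma = 1/4, x_0 = 7/5, this gives:
  X_t = 7/5 * exp((61/96) * t + (1/4) * B_t).
Since sigma*B_t ~ Normal(0, sigma^2 t), E[exp(sigma*B_t)] = exp(sigma^2 t / 2); so E[X_t] = x_0 * exp((mu - sigma^2/2) t) * exp(sigma^2 t / 2) = x_0 * exp(mu t) = 7*exp(2*t/3)/5.
Var(X_t) = E[X_t^2] - (E[X_t])^2 = x_0^2 * exp(2 mu t) * (exp(sigma^2 t) - 1) = 49*(exp(t/16) - 1)*exp(4*t/3)/25.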